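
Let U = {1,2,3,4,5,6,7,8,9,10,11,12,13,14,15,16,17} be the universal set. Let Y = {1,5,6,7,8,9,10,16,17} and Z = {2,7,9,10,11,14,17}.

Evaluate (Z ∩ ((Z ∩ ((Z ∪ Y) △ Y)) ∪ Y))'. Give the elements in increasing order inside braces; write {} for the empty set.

{1,3,4,5,6,8,12,13,15,16}

Z ∪ Y = {1,2,5,6,7,8,9,10,11,14,16,17}
(Z ∪ Y) △ Y = {2,11,14}
Z ∩ ((Z ∪ Y) △ Y) = {2,11,14}
(Z ∩ ((Z ∪ Y) △ Y)) ∪ Y = {1,2,5,6,7,8,9,10,11,14,16,17}
Z ∩ ((Z ∩ ((Z ∪ Y) △ Y)) ∪ Y) = {2,7,9,10,11,14,17}
(Z ∩ ((Z ∩ ((Z ∪ Y) △ Y)) ∪ Y))' = {1,3,4,5,6,8,12,13,15,16}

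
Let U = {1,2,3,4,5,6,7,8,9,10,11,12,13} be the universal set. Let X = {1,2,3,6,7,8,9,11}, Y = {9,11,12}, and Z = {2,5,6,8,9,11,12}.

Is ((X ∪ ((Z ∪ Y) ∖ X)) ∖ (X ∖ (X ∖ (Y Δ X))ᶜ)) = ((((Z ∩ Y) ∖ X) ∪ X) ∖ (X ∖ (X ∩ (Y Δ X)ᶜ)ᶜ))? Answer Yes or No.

Z ∪ Y = {2,5,6,8,9,11,12}
(Z ∪ Y) ∖ X = {5,12}
X ∪ ((Z ∪ Y) ∖ X) = {1,2,3,5,6,7,8,9,11,12}
Y Δ X = {1,2,3,6,7,8,12}
X ∖ (Y Δ X) = {9,11}
(X ∖ (Y Δ X))ᶜ = {1,2,3,4,5,6,7,8,10,12,13}
X ∖ (X ∖ (Y Δ X))ᶜ = {9,11}
(X ∪ ((Z ∪ Y) ∖ X)) ∖ (X ∖ (X ∖ (Y Δ X))ᶜ) = {1,2,3,5,6,7,8,12}
Z ∩ Y = {9,11,12}
(Z ∩ Y) ∖ X = {12}
((Z ∩ Y) ∖ X) ∪ X = {1,2,3,6,7,8,9,11,12}
(Y Δ X)ᶜ = {4,5,9,10,11,13}
X ∩ (Y Δ X)ᶜ = {9,11}
(X ∩ (Y Δ X)ᶜ)ᶜ = {1,2,3,4,5,6,7,8,10,12,13}
X ∖ (X ∩ (Y Δ X)ᶜ)ᶜ = {9,11}
(((Z ∩ Y) ∖ X) ∪ X) ∖ (X ∖ (X ∩ (Y Δ X)ᶜ)ᶜ) = {1,2,3,6,7,8,12}
5 ∈ (X ∪ ((Z ∪ Y) ∖ X)) ∖ (X ∖ (X ∖ (Y Δ X))ᶜ) but 5 ∉ (((Z ∩ Y) ∖ X) ∪ X) ∖ (X ∖ (X ∩ (Y Δ X)ᶜ)ᶜ), so they differ.

No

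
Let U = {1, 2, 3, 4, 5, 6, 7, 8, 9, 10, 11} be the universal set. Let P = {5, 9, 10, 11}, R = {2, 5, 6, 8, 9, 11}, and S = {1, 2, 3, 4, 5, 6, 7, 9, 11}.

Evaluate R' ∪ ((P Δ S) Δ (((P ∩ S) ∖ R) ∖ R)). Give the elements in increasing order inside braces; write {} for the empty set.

R' = {1, 3, 4, 7, 10}
P Δ S = {1, 2, 3, 4, 6, 7, 10}
P ∩ S = {5, 9, 11}
(P ∩ S) ∖ R = {}
((P ∩ S) ∖ R) ∖ R = {}
(P Δ S) Δ (((P ∩ S) ∖ R) ∖ R) = {1, 2, 3, 4, 6, 7, 10}
R' ∪ ((P Δ S) Δ (((P ∩ S) ∖ R) ∖ R)) = {1, 2, 3, 4, 6, 7, 10}

{1, 2, 3, 4, 6, 7, 10}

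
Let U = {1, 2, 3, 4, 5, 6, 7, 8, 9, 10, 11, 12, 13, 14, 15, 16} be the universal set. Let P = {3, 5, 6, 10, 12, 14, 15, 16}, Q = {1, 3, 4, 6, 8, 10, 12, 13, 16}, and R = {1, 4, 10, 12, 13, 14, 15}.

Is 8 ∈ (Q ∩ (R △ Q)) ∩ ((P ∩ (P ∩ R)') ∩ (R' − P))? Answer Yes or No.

No

8 ∉ R and 8 ∈ Q, so 8 ∈ R △ Q
8 ∈ Q and 8 ∈ (R △ Q), so 8 ∈ Q ∩ (R △ Q)
8 ∉ P and 8 ∉ R, so 8 ∉ P ∩ R
8 ∈ (P ∩ R)' since 8 ∉ (P ∩ R)
8 ∉ P and 8 ∈ (P ∩ R)', so 8 ∉ P ∩ (P ∩ R)'
8 ∉ R, so 8 ∈ R'
8 ∈ R' and 8 ∉ P, so 8 ∈ R' − P
8 ∉ (P ∩ (P ∩ R)') and 8 ∈ (R' − P), so 8 ∉ (P ∩ (P ∩ R)') ∩ (R' − P)
8 ∈ (Q ∩ (R △ Q)) and 8 ∉ ((P ∩ (P ∩ R)') ∩ (R' − P)), so 8 ∉ (Q ∩ (R △ Q)) ∩ ((P ∩ (P ∩ R)') ∩ (R' − P))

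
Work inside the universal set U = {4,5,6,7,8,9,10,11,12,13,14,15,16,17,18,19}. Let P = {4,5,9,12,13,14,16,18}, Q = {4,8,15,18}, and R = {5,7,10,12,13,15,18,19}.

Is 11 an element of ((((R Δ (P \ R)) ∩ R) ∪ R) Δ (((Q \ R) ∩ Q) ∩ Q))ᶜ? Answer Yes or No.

11 ∉ P and 11 ∉ R, so 11 ∉ P \ R
11 ∉ R and 11 ∉ (P \ R), so 11 ∉ R Δ (P \ R)
11 ∉ (R Δ (P \ R)) and 11 ∉ R, so 11 ∉ (R Δ (P \ R)) ∩ R
11 ∉ ((R Δ (P \ R)) ∩ R) and 11 ∉ R, so 11 ∉ ((R Δ (P \ R)) ∩ R) ∪ R
11 ∉ Q and 11 ∉ R, so 11 ∉ Q \ R
11 ∉ (Q \ R) and 11 ∉ Q, so 11 ∉ (Q \ R) ∩ Q
11 ∉ ((Q \ R) ∩ Q) and 11 ∉ Q, so 11 ∉ ((Q \ R) ∩ Q) ∩ Q
11 ∉ (((R Δ (P \ R)) ∩ R) ∪ R) and 11 ∉ (((Q \ R) ∩ Q) ∩ Q), so 11 ∉ (((R Δ (P \ R)) ∩ R) ∪ R) Δ (((Q \ R) ∩ Q) ∩ Q)
11 ∈ ((((R Δ (P \ R)) ∩ R) ∪ R) Δ (((Q \ R) ∩ Q) ∩ Q))ᶜ since 11 ∉ ((((R Δ (P \ R)) ∩ R) ∪ R) Δ (((Q \ R) ∩ Q) ∩ Q))

Yes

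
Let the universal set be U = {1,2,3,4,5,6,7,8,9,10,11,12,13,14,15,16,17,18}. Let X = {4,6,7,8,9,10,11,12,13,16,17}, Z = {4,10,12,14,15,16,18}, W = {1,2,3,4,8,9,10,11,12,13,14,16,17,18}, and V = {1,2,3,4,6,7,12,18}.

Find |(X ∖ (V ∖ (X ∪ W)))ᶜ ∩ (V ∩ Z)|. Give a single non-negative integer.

X ∪ W = {1,2,3,4,6,7,8,9,10,11,12,13,14,16,17,18}
V ∖ (X ∪ W) = {}
X ∖ (V ∖ (X ∪ W)) = {4,6,7,8,9,10,11,12,13,16,17}
(X ∖ (V ∖ (X ∪ W)))ᶜ = {1,2,3,5,14,15,18}
V ∩ Z = {4,12,18}
(X ∖ (V ∖ (X ∪ W)))ᶜ ∩ (V ∩ Z) = {18}
|(X ∖ (V ∖ (X ∪ W)))ᶜ ∩ (V ∩ Z)| = 1

1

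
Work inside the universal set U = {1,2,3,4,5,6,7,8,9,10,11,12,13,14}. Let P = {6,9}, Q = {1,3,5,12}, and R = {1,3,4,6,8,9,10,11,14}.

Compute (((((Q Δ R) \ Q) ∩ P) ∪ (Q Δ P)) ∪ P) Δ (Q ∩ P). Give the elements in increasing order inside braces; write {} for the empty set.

Q Δ R = {4,5,6,8,9,10,11,12,14}
(Q Δ R) \ Q = {4,6,8,9,10,11,14}
((Q Δ R) \ Q) ∩ P = {6,9}
Q Δ P = {1,3,5,6,9,12}
(((Q Δ R) \ Q) ∩ P) ∪ (Q Δ P) = {1,3,5,6,9,12}
((((Q Δ R) \ Q) ∩ P) ∪ (Q Δ P)) ∪ P = {1,3,5,6,9,12}
Q ∩ P = {}
(((((Q Δ R) \ Q) ∩ P) ∪ (Q Δ P)) ∪ P) Δ (Q ∩ P) = {1,3,5,6,9,12}

{1,3,5,6,9,12}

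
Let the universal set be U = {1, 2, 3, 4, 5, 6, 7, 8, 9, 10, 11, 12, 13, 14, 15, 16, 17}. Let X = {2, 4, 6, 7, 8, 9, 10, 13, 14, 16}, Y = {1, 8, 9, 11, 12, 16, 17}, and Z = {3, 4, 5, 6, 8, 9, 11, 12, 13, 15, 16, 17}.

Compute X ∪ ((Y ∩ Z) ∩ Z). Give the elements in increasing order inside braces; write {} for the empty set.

{2, 4, 6, 7, 8, 9, 10, 11, 12, 13, 14, 16, 17}

Y ∩ Z = {8, 9, 11, 12, 16, 17}
(Y ∩ Z) ∩ Z = {8, 9, 11, 12, 16, 17}
X ∪ ((Y ∩ Z) ∩ Z) = {2, 4, 6, 7, 8, 9, 10, 11, 12, 13, 14, 16, 17}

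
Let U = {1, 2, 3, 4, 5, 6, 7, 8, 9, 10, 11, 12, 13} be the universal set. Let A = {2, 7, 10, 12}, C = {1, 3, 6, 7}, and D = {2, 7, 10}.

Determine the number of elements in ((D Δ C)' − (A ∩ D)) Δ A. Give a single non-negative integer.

D Δ C = {1, 2, 3, 6, 10}
(D Δ C)' = {4, 5, 7, 8, 9, 11, 12, 13}
A ∩ D = {2, 7, 10}
(D Δ C)' − (A ∩ D) = {4, 5, 8, 9, 11, 12, 13}
((D Δ C)' − (A ∩ D)) Δ A = {2, 4, 5, 7, 8, 9, 10, 11, 13}
|((D Δ C)' − (A ∩ D)) Δ A| = 9

9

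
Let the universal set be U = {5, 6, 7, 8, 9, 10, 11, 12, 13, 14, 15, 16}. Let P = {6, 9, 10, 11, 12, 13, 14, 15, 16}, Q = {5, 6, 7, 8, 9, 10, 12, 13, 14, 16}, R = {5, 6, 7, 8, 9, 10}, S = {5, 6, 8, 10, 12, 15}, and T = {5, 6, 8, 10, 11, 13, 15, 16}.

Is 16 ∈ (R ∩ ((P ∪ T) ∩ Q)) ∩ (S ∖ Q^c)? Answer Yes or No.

No

16 ∈ P and 16 ∈ T, so 16 ∈ P ∪ T
16 ∈ (P ∪ T) and 16 ∈ Q, so 16 ∈ (P ∪ T) ∩ Q
16 ∉ R and 16 ∈ ((P ∪ T) ∩ Q), so 16 ∉ R ∩ ((P ∪ T) ∩ Q)
16 ∈ Q, so 16 ∉ Q^c
16 ∉ S and 16 ∉ Q^c, so 16 ∉ S ∖ Q^c
16 ∉ (R ∩ ((P ∪ T) ∩ Q)) and 16 ∉ (S ∖ Q^c), so 16 ∉ (R ∩ ((P ∪ T) ∩ Q)) ∩ (S ∖ Q^c)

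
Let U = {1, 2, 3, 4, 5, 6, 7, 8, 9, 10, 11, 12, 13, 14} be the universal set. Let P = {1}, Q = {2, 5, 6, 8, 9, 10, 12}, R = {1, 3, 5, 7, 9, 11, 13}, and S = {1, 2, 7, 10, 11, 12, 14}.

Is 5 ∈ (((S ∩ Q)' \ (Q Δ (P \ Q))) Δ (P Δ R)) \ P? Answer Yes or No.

5 ∉ S and 5 ∈ Q, so 5 ∉ S ∩ Q
5 ∈ (S ∩ Q)' since 5 ∉ (S ∩ Q)
5 ∉ P and 5 ∈ Q, so 5 ∉ P \ Q
5 ∈ Q and 5 ∉ (P \ Q), so 5 ∈ Q Δ (P \ Q)
5 ∈ (S ∩ Q)' and 5 ∈ (Q Δ (P \ Q)), so 5 ∉ (S ∩ Q)' \ (Q Δ (P \ Q))
5 ∉ P and 5 ∈ R, so 5 ∈ P Δ R
5 ∉ ((S ∩ Q)' \ (Q Δ (P \ Q))) and 5 ∈ (P Δ R), so 5 ∈ ((S ∩ Q)' \ (Q Δ (P \ Q))) Δ (P Δ R)
5 ∈ (((S ∩ Q)' \ (Q Δ (P \ Q))) Δ (P Δ R)) and 5 ∉ P, so 5 ∈ (((S ∩ Q)' \ (Q Δ (P \ Q))) Δ (P Δ R)) \ P

Yes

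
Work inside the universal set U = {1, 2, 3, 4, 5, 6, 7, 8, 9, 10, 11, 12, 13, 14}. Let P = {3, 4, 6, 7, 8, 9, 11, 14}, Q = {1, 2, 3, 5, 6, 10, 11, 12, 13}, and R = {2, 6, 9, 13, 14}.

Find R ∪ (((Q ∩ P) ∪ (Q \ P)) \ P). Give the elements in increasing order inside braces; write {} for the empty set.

Q ∩ P = {3, 6, 11}
Q \ P = {1, 2, 5, 10, 12, 13}
(Q ∩ P) ∪ (Q \ P) = {1, 2, 3, 5, 6, 10, 11, 12, 13}
((Q ∩ P) ∪ (Q \ P)) \ P = {1, 2, 5, 10, 12, 13}
R ∪ (((Q ∩ P) ∪ (Q \ P)) \ P) = {1, 2, 5, 6, 9, 10, 12, 13, 14}

{1, 2, 5, 6, 9, 10, 12, 13, 14}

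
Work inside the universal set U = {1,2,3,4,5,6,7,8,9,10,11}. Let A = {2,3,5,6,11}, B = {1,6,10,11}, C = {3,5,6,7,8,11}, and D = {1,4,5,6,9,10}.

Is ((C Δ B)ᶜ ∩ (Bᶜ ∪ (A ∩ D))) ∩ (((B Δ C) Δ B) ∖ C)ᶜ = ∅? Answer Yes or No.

C Δ B = {1,3,5,7,8,10}
(C Δ B)ᶜ = {2,4,6,9,11}
Bᶜ = {2,3,4,5,7,8,9}
A ∩ D = {5,6}
Bᶜ ∪ (A ∩ D) = {2,3,4,5,6,7,8,9}
(C Δ B)ᶜ ∩ (Bᶜ ∪ (A ∩ D)) = {2,4,6,9}
B Δ C = {1,3,5,7,8,10}
(B Δ C) Δ B = {3,5,6,7,8,11}
((B Δ C) Δ B) ∖ C = {}
(((B Δ C) Δ B) ∖ C)ᶜ = {1,2,3,4,5,6,7,8,9,10,11}
2 lies in both, so they are not disjoint.

No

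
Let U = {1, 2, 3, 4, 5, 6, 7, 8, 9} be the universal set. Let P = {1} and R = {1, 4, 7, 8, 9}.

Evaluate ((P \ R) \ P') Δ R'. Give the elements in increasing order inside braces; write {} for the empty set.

P \ R = {}
P' = {2, 3, 4, 5, 6, 7, 8, 9}
(P \ R) \ P' = {}
R' = {2, 3, 5, 6}
((P \ R) \ P') Δ R' = {2, 3, 5, 6}

{2, 3, 5, 6}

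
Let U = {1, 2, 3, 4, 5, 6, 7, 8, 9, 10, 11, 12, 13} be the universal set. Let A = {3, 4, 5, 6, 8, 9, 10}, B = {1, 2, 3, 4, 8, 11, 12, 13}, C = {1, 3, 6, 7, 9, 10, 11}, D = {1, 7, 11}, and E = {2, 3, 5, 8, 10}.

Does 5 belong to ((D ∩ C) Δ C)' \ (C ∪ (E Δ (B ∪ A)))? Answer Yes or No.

5 ∉ D and 5 ∉ C, so 5 ∉ D ∩ C
5 ∉ (D ∩ C) and 5 ∉ C, so 5 ∉ (D ∩ C) Δ C
5 ∈ ((D ∩ C) Δ C)' since 5 ∉ ((D ∩ C) Δ C)
5 ∉ B and 5 ∈ A, so 5 ∈ B ∪ A
5 ∈ E and 5 ∈ (B ∪ A), so 5 ∉ E Δ (B ∪ A)
5 ∉ C and 5 ∉ (E Δ (B ∪ A)), so 5 ∉ C ∪ (E Δ (B ∪ A))
5 ∈ ((D ∩ C) Δ C)' and 5 ∉ (C ∪ (E Δ (B ∪ A))), so 5 ∈ ((D ∩ C) Δ C)' \ (C ∪ (E Δ (B ∪ A)))

Yes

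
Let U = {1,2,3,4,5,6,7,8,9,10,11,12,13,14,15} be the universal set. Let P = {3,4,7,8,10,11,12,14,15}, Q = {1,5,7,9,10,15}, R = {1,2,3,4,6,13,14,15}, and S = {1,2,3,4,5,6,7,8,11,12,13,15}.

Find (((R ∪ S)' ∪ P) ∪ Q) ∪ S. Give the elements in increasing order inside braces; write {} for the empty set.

{1,2,3,4,5,6,7,8,9,10,11,12,13,14,15}

R ∪ S = {1,2,3,4,5,6,7,8,11,12,13,14,15}
(R ∪ S)' = {9,10}
(R ∪ S)' ∪ P = {3,4,7,8,9,10,11,12,14,15}
((R ∪ S)' ∪ P) ∪ Q = {1,3,4,5,7,8,9,10,11,12,14,15}
(((R ∪ S)' ∪ P) ∪ Q) ∪ S = {1,2,3,4,5,6,7,8,9,10,11,12,13,14,15}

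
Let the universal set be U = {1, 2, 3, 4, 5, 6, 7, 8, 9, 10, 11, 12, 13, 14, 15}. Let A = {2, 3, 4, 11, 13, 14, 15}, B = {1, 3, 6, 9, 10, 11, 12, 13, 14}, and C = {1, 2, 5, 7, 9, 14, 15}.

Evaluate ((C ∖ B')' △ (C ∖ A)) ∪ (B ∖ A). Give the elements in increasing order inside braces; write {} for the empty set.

B' = {2, 4, 5, 7, 8, 15}
C ∖ B' = {1, 9, 14}
(C ∖ B')' = {2, 3, 4, 5, 6, 7, 8, 10, 11, 12, 13, 15}
C ∖ A = {1, 5, 7, 9}
(C ∖ B')' △ (C ∖ A) = {1, 2, 3, 4, 6, 8, 9, 10, 11, 12, 13, 15}
B ∖ A = {1, 6, 9, 10, 12}
((C ∖ B')' △ (C ∖ A)) ∪ (B ∖ A) = {1, 2, 3, 4, 6, 8, 9, 10, 11, 12, 13, 15}

{1, 2, 3, 4, 6, 8, 9, 10, 11, 12, 13, 15}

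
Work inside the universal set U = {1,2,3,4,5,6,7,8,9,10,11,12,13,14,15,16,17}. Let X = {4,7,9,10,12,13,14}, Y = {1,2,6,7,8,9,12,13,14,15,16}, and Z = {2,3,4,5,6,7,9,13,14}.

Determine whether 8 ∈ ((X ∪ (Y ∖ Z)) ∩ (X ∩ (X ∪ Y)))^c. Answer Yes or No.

8 ∈ Y and 8 ∉ Z, so 8 ∈ Y ∖ Z
8 ∉ X and 8 ∈ (Y ∖ Z), so 8 ∈ X ∪ (Y ∖ Z)
8 ∉ X and 8 ∈ Y, so 8 ∈ X ∪ Y
8 ∉ X and 8 ∈ (X ∪ Y), so 8 ∉ X ∩ (X ∪ Y)
8 ∈ (X ∪ (Y ∖ Z)) and 8 ∉ (X ∩ (X ∪ Y)), so 8 ∉ (X ∪ (Y ∖ Z)) ∩ (X ∩ (X ∪ Y))
8 ∈ ((X ∪ (Y ∖ Z)) ∩ (X ∩ (X ∪ Y)))^c since 8 ∉ ((X ∪ (Y ∖ Z)) ∩ (X ∩ (X ∪ Y)))

Yes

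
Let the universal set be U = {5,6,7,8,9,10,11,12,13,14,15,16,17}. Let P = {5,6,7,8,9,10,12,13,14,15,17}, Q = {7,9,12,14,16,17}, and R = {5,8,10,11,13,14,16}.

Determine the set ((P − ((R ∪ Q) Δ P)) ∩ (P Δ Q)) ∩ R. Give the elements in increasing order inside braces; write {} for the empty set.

R ∪ Q = {5,7,8,9,10,11,12,13,14,16,17}
(R ∪ Q) Δ P = {6,11,15,16}
P − ((R ∪ Q) Δ P) = {5,7,8,9,10,12,13,14,17}
P Δ Q = {5,6,8,10,13,15,16}
(P − ((R ∪ Q) Δ P)) ∩ (P Δ Q) = {5,8,10,13}
((P − ((R ∪ Q) Δ P)) ∩ (P Δ Q)) ∩ R = {5,8,10,13}

{5,8,10,13}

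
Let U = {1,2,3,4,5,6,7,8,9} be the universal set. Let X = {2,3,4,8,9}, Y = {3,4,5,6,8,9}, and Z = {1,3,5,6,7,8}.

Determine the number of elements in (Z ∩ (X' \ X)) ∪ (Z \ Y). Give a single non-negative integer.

4

X' = {1,5,6,7}
X' \ X = {1,5,6,7}
Z ∩ (X' \ X) = {1,5,6,7}
Z \ Y = {1,7}
(Z ∩ (X' \ X)) ∪ (Z \ Y) = {1,5,6,7}
|(Z ∩ (X' \ X)) ∪ (Z \ Y)| = 4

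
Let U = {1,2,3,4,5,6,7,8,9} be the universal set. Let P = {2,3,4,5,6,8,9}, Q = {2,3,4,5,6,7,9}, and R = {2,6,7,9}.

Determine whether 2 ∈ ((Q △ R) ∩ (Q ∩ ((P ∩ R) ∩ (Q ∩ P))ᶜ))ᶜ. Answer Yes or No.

2 ∈ Q and 2 ∈ R, so 2 ∉ Q △ R
2 ∈ P and 2 ∈ R, so 2 ∈ P ∩ R
2 ∈ Q and 2 ∈ P, so 2 ∈ Q ∩ P
2 ∈ (P ∩ R) and 2 ∈ (Q ∩ P), so 2 ∈ (P ∩ R) ∩ (Q ∩ P)
2 ∉ ((P ∩ R) ∩ (Q ∩ P))ᶜ since 2 ∈ ((P ∩ R) ∩ (Q ∩ P))
2 ∈ Q and 2 ∉ ((P ∩ R) ∩ (Q ∩ P))ᶜ, so 2 ∉ Q ∩ ((P ∩ R) ∩ (Q ∩ P))ᶜ
2 ∉ (Q △ R) and 2 ∉ (Q ∩ ((P ∩ R) ∩ (Q ∩ P))ᶜ), so 2 ∉ (Q △ R) ∩ (Q ∩ ((P ∩ R) ∩ (Q ∩ P))ᶜ)
2 ∈ ((Q △ R) ∩ (Q ∩ ((P ∩ R) ∩ (Q ∩ P))ᶜ))ᶜ since 2 ∉ ((Q △ R) ∩ (Q ∩ ((P ∩ R) ∩ (Q ∩ P))ᶜ))

Yes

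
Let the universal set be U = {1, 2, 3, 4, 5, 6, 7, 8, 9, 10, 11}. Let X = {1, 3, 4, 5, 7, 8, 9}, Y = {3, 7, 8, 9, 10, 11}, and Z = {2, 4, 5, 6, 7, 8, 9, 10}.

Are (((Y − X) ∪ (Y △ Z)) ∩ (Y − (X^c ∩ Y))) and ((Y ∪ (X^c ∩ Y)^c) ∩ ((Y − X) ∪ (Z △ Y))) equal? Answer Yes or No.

No

Y − X = {10, 11}
Y △ Z = {2, 3, 4, 5, 6, 11}
(Y − X) ∪ (Y △ Z) = {2, 3, 4, 5, 6, 10, 11}
X^c = {2, 6, 10, 11}
X^c ∩ Y = {10, 11}
Y − (X^c ∩ Y) = {3, 7, 8, 9}
((Y − X) ∪ (Y △ Z)) ∩ (Y − (X^c ∩ Y)) = {3}
(X^c ∩ Y)^c = {1, 2, 3, 4, 5, 6, 7, 8, 9}
Y ∪ (X^c ∩ Y)^c = {1, 2, 3, 4, 5, 6, 7, 8, 9, 10, 11}
Z △ Y = {2, 3, 4, 5, 6, 11}
(Y − X) ∪ (Z △ Y) = {2, 3, 4, 5, 6, 10, 11}
(Y ∪ (X^c ∩ Y)^c) ∩ ((Y − X) ∪ (Z △ Y)) = {2, 3, 4, 5, 6, 10, 11}
2 ∈ (Y ∪ (X^c ∩ Y)^c) ∩ ((Y − X) ∪ (Z △ Y)) but 2 ∉ ((Y − X) ∪ (Y △ Z)) ∩ (Y − (X^c ∩ Y)), so they differ.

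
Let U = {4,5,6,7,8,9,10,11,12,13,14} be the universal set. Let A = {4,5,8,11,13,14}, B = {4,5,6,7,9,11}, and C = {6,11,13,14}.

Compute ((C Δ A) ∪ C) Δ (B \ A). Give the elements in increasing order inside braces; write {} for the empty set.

{4,5,7,8,9,11,13,14}

C Δ A = {4,5,6,8}
(C Δ A) ∪ C = {4,5,6,8,11,13,14}
B \ A = {6,7,9}
((C Δ A) ∪ C) Δ (B \ A) = {4,5,7,8,9,11,13,14}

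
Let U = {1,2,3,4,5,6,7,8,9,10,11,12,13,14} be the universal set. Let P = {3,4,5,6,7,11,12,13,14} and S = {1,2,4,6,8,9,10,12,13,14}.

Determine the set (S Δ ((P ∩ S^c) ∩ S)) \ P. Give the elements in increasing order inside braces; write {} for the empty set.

{1,2,8,9,10}

S^c = {3,5,7,11}
P ∩ S^c = {3,5,7,11}
(P ∩ S^c) ∩ S = {}
S Δ ((P ∩ S^c) ∩ S) = {1,2,4,6,8,9,10,12,13,14}
(S Δ ((P ∩ S^c) ∩ S)) \ P = {1,2,8,9,10}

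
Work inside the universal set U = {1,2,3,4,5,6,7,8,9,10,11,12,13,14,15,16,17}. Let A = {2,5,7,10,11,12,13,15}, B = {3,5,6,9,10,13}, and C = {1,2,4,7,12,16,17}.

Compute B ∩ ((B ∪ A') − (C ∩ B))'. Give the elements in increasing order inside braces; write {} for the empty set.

A' = {1,3,4,6,8,9,14,16,17}
B ∪ A' = {1,3,4,5,6,8,9,10,13,14,16,17}
C ∩ B = {}
(B ∪ A') − (C ∩ B) = {1,3,4,5,6,8,9,10,13,14,16,17}
((B ∪ A') − (C ∩ B))' = {2,7,11,12,15}
B ∩ ((B ∪ A') − (C ∩ B))' = {}

{}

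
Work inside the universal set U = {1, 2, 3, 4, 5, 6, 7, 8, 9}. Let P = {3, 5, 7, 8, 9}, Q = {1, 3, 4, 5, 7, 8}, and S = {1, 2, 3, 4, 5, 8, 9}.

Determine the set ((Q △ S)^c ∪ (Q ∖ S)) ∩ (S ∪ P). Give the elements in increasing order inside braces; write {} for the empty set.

Q △ S = {2, 7, 9}
(Q △ S)^c = {1, 3, 4, 5, 6, 8}
Q ∖ S = {7}
(Q △ S)^c ∪ (Q ∖ S) = {1, 3, 4, 5, 6, 7, 8}
S ∪ P = {1, 2, 3, 4, 5, 7, 8, 9}
((Q △ S)^c ∪ (Q ∖ S)) ∩ (S ∪ P) = {1, 3, 4, 5, 7, 8}

{1, 3, 4, 5, 7, 8}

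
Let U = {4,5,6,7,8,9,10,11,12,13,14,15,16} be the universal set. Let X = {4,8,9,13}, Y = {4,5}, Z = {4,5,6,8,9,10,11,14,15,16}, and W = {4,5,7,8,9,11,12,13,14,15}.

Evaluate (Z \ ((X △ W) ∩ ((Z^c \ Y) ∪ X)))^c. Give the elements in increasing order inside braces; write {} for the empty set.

X △ W = {5,7,11,12,14,15}
Z^c = {7,12,13}
Z^c \ Y = {7,12,13}
(Z^c \ Y) ∪ X = {4,7,8,9,12,13}
(X △ W) ∩ ((Z^c \ Y) ∪ X) = {7,12}
Z \ ((X △ W) ∩ ((Z^c \ Y) ∪ X)) = {4,5,6,8,9,10,11,14,15,16}
(Z \ ((X △ W) ∩ ((Z^c \ Y) ∪ X)))^c = {7,12,13}

{7,12,13}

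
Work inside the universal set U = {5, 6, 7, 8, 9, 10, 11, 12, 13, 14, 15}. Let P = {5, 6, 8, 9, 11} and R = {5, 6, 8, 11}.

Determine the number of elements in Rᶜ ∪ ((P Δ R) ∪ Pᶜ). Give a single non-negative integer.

7

Rᶜ = {7, 9, 10, 12, 13, 14, 15}
P Δ R = {9}
Pᶜ = {7, 10, 12, 13, 14, 15}
(P Δ R) ∪ Pᶜ = {7, 9, 10, 12, 13, 14, 15}
Rᶜ ∪ ((P Δ R) ∪ Pᶜ) = {7, 9, 10, 12, 13, 14, 15}
|Rᶜ ∪ ((P Δ R) ∪ Pᶜ)| = 7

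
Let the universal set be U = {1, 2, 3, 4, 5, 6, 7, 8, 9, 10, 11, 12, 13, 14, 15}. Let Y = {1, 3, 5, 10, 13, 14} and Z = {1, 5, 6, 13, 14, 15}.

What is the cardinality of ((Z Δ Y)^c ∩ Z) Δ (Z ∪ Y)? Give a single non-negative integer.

Z Δ Y = {3, 6, 10, 15}
(Z Δ Y)^c = {1, 2, 4, 5, 7, 8, 9, 11, 12, 13, 14}
(Z Δ Y)^c ∩ Z = {1, 5, 13, 14}
Z ∪ Y = {1, 3, 5, 6, 10, 13, 14, 15}
((Z Δ Y)^c ∩ Z) Δ (Z ∪ Y) = {3, 6, 10, 15}
|((Z Δ Y)^c ∩ Z) Δ (Z ∪ Y)| = 4

4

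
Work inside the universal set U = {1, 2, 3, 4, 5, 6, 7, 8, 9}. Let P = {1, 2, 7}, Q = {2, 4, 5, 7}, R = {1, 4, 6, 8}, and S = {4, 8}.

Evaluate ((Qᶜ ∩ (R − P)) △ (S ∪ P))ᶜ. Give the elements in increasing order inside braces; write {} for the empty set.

Qᶜ = {1, 3, 6, 8, 9}
R − P = {4, 6, 8}
Qᶜ ∩ (R − P) = {6, 8}
S ∪ P = {1, 2, 4, 7, 8}
(Qᶜ ∩ (R − P)) △ (S ∪ P) = {1, 2, 4, 6, 7}
((Qᶜ ∩ (R − P)) △ (S ∪ P))ᶜ = {3, 5, 8, 9}

{3, 5, 8, 9}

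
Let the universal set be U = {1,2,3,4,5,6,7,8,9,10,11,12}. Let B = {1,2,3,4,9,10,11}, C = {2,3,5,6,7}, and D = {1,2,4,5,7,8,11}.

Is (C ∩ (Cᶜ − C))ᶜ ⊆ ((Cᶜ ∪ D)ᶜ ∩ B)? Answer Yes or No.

No

Cᶜ = {1,4,8,9,10,11,12}
Cᶜ − C = {1,4,8,9,10,11,12}
C ∩ (Cᶜ − C) = {}
(C ∩ (Cᶜ − C))ᶜ = {1,2,3,4,5,6,7,8,9,10,11,12}
Cᶜ ∪ D = {1,2,4,5,7,8,9,10,11,12}
(Cᶜ ∪ D)ᶜ = {3,6}
(Cᶜ ∪ D)ᶜ ∩ B = {3}
1 ∈ (C ∩ (Cᶜ − C))ᶜ but 1 ∉ (Cᶜ ∪ D)ᶜ ∩ B, so the inclusion fails.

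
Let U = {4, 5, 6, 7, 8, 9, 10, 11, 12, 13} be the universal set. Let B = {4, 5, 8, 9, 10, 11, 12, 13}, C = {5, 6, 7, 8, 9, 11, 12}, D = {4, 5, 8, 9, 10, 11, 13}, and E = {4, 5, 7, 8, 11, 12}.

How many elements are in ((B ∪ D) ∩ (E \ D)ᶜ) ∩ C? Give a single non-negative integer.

4

B ∪ D = {4, 5, 8, 9, 10, 11, 12, 13}
E \ D = {7, 12}
(E \ D)ᶜ = {4, 5, 6, 8, 9, 10, 11, 13}
(B ∪ D) ∩ (E \ D)ᶜ = {4, 5, 8, 9, 10, 11, 13}
((B ∪ D) ∩ (E \ D)ᶜ) ∩ C = {5, 8, 9, 11}
|((B ∪ D) ∩ (E \ D)ᶜ) ∩ C| = 4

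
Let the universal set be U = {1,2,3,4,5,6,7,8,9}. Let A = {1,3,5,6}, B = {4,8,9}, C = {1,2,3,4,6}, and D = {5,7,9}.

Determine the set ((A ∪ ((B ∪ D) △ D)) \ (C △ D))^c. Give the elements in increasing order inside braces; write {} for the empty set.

{1,2,3,4,5,6,7,9}

B ∪ D = {4,5,7,8,9}
(B ∪ D) △ D = {4,8}
A ∪ ((B ∪ D) △ D) = {1,3,4,5,6,8}
C △ D = {1,2,3,4,5,6,7,9}
(A ∪ ((B ∪ D) △ D)) \ (C △ D) = {8}
((A ∪ ((B ∪ D) △ D)) \ (C △ D))^c = {1,2,3,4,5,6,7,9}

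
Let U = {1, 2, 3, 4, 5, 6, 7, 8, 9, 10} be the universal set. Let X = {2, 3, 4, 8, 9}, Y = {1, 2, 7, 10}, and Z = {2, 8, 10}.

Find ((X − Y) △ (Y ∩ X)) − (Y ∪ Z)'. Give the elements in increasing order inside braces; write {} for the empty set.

{2, 8}

X − Y = {3, 4, 8, 9}
Y ∩ X = {2}
(X − Y) △ (Y ∩ X) = {2, 3, 4, 8, 9}
Y ∪ Z = {1, 2, 7, 8, 10}
(Y ∪ Z)' = {3, 4, 5, 6, 9}
((X − Y) △ (Y ∩ X)) − (Y ∪ Z)' = {2, 8}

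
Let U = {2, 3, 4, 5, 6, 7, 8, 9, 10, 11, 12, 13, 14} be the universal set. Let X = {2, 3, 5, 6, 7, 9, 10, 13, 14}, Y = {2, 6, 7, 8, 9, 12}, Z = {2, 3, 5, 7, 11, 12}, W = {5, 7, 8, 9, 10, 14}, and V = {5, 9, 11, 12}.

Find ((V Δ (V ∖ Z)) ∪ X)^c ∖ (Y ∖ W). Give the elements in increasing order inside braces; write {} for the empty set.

{4, 8}

V ∖ Z = {9}
V Δ (V ∖ Z) = {5, 11, 12}
(V Δ (V ∖ Z)) ∪ X = {2, 3, 5, 6, 7, 9, 10, 11, 12, 13, 14}
((V Δ (V ∖ Z)) ∪ X)^c = {4, 8}
Y ∖ W = {2, 6, 12}
((V Δ (V ∖ Z)) ∪ X)^c ∖ (Y ∖ W) = {4, 8}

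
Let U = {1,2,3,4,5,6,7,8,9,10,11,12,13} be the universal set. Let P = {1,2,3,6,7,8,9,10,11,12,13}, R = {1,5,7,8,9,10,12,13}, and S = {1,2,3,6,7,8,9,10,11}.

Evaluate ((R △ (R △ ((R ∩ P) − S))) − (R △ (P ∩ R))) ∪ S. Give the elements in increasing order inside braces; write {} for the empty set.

{1,2,3,6,7,8,9,10,11,12,13}

R ∩ P = {1,7,8,9,10,12,13}
(R ∩ P) − S = {12,13}
R △ ((R ∩ P) − S) = {1,5,7,8,9,10}
R △ (R △ ((R ∩ P) − S)) = {12,13}
P ∩ R = {1,7,8,9,10,12,13}
R △ (P ∩ R) = {5}
(R △ (R △ ((R ∩ P) − S))) − (R △ (P ∩ R)) = {12,13}
((R △ (R △ ((R ∩ P) − S))) − (R △ (P ∩ R))) ∪ S = {1,2,3,6,7,8,9,10,11,12,13}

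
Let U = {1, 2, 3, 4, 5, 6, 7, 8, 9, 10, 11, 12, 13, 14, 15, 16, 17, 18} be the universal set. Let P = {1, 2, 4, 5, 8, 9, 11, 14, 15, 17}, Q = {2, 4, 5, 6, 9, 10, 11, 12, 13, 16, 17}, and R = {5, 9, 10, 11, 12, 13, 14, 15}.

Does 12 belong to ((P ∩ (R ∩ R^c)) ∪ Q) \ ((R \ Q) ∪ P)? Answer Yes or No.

12 ∈ R, so 12 ∉ R^c
12 ∈ R and 12 ∉ R^c, so 12 ∉ R ∩ R^c
12 ∉ P and 12 ∉ (R ∩ R^c), so 12 ∉ P ∩ (R ∩ R^c)
12 ∉ (P ∩ (R ∩ R^c)) and 12 ∈ Q, so 12 ∈ (P ∩ (R ∩ R^c)) ∪ Q
12 ∈ R and 12 ∈ Q, so 12 ∉ R \ Q
12 ∉ (R \ Q) and 12 ∉ P, so 12 ∉ (R \ Q) ∪ P
12 ∈ ((P ∩ (R ∩ R^c)) ∪ Q) and 12 ∉ ((R \ Q) ∪ P), so 12 ∈ ((P ∩ (R ∩ R^c)) ∪ Q) \ ((R \ Q) ∪ P)

Yes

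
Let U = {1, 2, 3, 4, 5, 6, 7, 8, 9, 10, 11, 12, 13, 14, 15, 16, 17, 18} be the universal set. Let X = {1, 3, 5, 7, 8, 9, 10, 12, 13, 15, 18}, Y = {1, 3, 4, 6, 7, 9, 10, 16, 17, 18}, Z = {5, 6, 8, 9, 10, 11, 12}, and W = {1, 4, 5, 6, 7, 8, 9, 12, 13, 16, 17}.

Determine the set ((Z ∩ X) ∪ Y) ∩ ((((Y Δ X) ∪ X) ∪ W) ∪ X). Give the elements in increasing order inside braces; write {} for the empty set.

{1, 3, 4, 5, 6, 7, 8, 9, 10, 12, 16, 17, 18}

Z ∩ X = {5, 8, 9, 10, 12}
(Z ∩ X) ∪ Y = {1, 3, 4, 5, 6, 7, 8, 9, 10, 12, 16, 17, 18}
Y Δ X = {4, 5, 6, 8, 12, 13, 15, 16, 17}
(Y Δ X) ∪ X = {1, 3, 4, 5, 6, 7, 8, 9, 10, 12, 13, 15, 16, 17, 18}
((Y Δ X) ∪ X) ∪ W = {1, 3, 4, 5, 6, 7, 8, 9, 10, 12, 13, 15, 16, 17, 18}
(((Y Δ X) ∪ X) ∪ W) ∪ X = {1, 3, 4, 5, 6, 7, 8, 9, 10, 12, 13, 15, 16, 17, 18}
((Z ∩ X) ∪ Y) ∩ ((((Y Δ X) ∪ X) ∪ W) ∪ X) = {1, 3, 4, 5, 6, 7, 8, 9, 10, 12, 16, 17, 18}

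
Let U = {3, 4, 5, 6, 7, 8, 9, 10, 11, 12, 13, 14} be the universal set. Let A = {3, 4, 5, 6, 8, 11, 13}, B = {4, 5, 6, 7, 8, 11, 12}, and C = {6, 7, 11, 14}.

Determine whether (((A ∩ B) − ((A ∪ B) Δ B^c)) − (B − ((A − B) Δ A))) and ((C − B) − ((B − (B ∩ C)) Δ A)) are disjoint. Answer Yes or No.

Yes

A ∩ B = {4, 5, 6, 8, 11}
A ∪ B = {3, 4, 5, 6, 7, 8, 11, 12, 13}
B^c = {3, 9, 10, 13, 14}
(A ∪ B) Δ B^c = {4, 5, 6, 7, 8, 9, 10, 11, 12, 14}
(A ∩ B) − ((A ∪ B) Δ B^c) = {}
A − B = {3, 13}
(A − B) Δ A = {4, 5, 6, 8, 11}
B − ((A − B) Δ A) = {7, 12}
((A ∩ B) − ((A ∪ B) Δ B^c)) − (B − ((A − B) Δ A)) = {}
C − B = {14}
B ∩ C = {6, 7, 11}
B − (B ∩ C) = {4, 5, 8, 12}
(B − (B ∩ C)) Δ A = {3, 6, 11, 12, 13}
(C − B) − ((B − (B ∩ C)) Δ A) = {14}
{} and {14} share no elements.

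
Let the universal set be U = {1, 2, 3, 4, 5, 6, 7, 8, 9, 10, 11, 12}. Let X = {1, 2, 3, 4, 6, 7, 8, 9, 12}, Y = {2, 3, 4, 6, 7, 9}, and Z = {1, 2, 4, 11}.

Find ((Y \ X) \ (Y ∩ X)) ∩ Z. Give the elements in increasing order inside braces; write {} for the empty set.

Y \ X = {}
Y ∩ X = {2, 3, 4, 6, 7, 9}
(Y \ X) \ (Y ∩ X) = {}
((Y \ X) \ (Y ∩ X)) ∩ Z = {}

{}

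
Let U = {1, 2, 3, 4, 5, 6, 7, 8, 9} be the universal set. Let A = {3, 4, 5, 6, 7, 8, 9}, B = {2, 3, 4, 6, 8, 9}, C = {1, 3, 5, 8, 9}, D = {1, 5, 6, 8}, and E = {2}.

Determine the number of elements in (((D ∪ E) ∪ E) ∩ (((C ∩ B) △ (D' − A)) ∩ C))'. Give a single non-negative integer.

8

D ∪ E = {1, 2, 5, 6, 8}
(D ∪ E) ∪ E = {1, 2, 5, 6, 8}
C ∩ B = {3, 8, 9}
D' = {2, 3, 4, 7, 9}
D' − A = {2}
(C ∩ B) △ (D' − A) = {2, 3, 8, 9}
((C ∩ B) △ (D' − A)) ∩ C = {3, 8, 9}
((D ∪ E) ∪ E) ∩ (((C ∩ B) △ (D' − A)) ∩ C) = {8}
(((D ∪ E) ∪ E) ∩ (((C ∩ B) △ (D' − A)) ∩ C))' = {1, 2, 3, 4, 5, 6, 7, 9}
|(((D ∪ E) ∪ E) ∩ (((C ∩ B) △ (D' − A)) ∩ C))'| = 8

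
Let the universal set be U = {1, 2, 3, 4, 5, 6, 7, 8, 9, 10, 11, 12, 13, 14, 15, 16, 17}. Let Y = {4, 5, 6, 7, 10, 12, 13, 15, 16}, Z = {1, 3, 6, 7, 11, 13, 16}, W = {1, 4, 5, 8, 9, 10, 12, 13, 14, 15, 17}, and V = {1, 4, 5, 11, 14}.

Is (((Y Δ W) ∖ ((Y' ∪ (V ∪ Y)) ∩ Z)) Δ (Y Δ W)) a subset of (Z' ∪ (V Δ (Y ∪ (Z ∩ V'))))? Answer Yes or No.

Y Δ W = {1, 6, 7, 8, 9, 14, 16, 17}
Y' = {1, 2, 3, 8, 9, 11, 14, 17}
V ∪ Y = {1, 4, 5, 6, 7, 10, 11, 12, 13, 14, 15, 16}
Y' ∪ (V ∪ Y) = {1, 2, 3, 4, 5, 6, 7, 8, 9, 10, 11, 12, 13, 14, 15, 16, 17}
(Y' ∪ (V ∪ Y)) ∩ Z = {1, 3, 6, 7, 11, 13, 16}
(Y Δ W) ∖ ((Y' ∪ (V ∪ Y)) ∩ Z) = {8, 9, 14, 17}
((Y Δ W) ∖ ((Y' ∪ (V ∪ Y)) ∩ Z)) Δ (Y Δ W) = {1, 6, 7, 16}
Z' = {2, 4, 5, 8, 9, 10, 12, 14, 15, 17}
V' = {2, 3, 6, 7, 8, 9, 10, 12, 13, 15, 16, 17}
Z ∩ V' = {3, 6, 7, 13, 16}
Y ∪ (Z ∩ V') = {3, 4, 5, 6, 7, 10, 12, 13, 15, 16}
V Δ (Y ∪ (Z ∩ V')) = {1, 3, 6, 7, 10, 11, 12, 13, 14, 15, 16}
Z' ∪ (V Δ (Y ∪ (Z ∩ V'))) = {1, 2, 3, 4, 5, 6, 7, 8, 9, 10, 11, 12, 13, 14, 15, 16, 17}
Every element of {1, 6, 7, 16} is in {1, 2, 3, 4, 5, 6, 7, 8, 9, 10, 11, 12, 13, 14, 15, 16, 17}, so ((Y Δ W) ∖ ((Y' ∪ (V ∪ Y)) ∩ Z)) Δ (Y Δ W) ⊆ Z' ∪ (V Δ (Y ∪ (Z ∩ V'))).

Yes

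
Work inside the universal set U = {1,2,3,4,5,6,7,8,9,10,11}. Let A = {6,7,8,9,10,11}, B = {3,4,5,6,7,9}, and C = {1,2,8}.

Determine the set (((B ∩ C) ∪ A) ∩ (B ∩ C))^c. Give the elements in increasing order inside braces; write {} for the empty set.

B ∩ C = {}
(B ∩ C) ∪ A = {6,7,8,9,10,11}
((B ∩ C) ∪ A) ∩ (B ∩ C) = {}
(((B ∩ C) ∪ A) ∩ (B ∩ C))^c = {1,2,3,4,5,6,7,8,9,10,11}

{1,2,3,4,5,6,7,8,9,10,11}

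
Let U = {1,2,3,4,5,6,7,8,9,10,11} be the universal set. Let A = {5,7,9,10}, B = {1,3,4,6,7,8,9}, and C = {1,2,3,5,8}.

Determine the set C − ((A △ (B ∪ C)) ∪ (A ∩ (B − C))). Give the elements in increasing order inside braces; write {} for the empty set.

B ∪ C = {1,2,3,4,5,6,7,8,9}
A △ (B ∪ C) = {1,2,3,4,6,8,10}
B − C = {4,6,7,9}
A ∩ (B − C) = {7,9}
(A △ (B ∪ C)) ∪ (A ∩ (B − C)) = {1,2,3,4,6,7,8,9,10}
C − ((A △ (B ∪ C)) ∪ (A ∩ (B − C))) = {5}

{5}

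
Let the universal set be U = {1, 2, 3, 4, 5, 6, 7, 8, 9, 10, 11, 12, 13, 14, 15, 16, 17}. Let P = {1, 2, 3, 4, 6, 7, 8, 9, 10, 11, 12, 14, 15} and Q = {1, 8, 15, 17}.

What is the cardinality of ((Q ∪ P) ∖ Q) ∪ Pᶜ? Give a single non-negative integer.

14

Q ∪ P = {1, 2, 3, 4, 6, 7, 8, 9, 10, 11, 12, 14, 15, 17}
(Q ∪ P) ∖ Q = {2, 3, 4, 6, 7, 9, 10, 11, 12, 14}
Pᶜ = {5, 13, 16, 17}
((Q ∪ P) ∖ Q) ∪ Pᶜ = {2, 3, 4, 5, 6, 7, 9, 10, 11, 12, 13, 14, 16, 17}
|((Q ∪ P) ∖ Q) ∪ Pᶜ| = 14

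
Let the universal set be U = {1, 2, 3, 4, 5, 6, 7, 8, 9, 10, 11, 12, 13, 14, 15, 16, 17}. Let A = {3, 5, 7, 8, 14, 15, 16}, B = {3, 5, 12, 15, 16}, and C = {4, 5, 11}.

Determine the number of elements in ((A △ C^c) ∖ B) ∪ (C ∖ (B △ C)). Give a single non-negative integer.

C^c = {1, 2, 3, 6, 7, 8, 9, 10, 12, 13, 14, 15, 16, 17}
A △ C^c = {1, 2, 5, 6, 9, 10, 12, 13, 17}
(A △ C^c) ∖ B = {1, 2, 6, 9, 10, 13, 17}
B △ C = {3, 4, 11, 12, 15, 16}
C ∖ (B △ C) = {5}
((A △ C^c) ∖ B) ∪ (C ∖ (B △ C)) = {1, 2, 5, 6, 9, 10, 13, 17}
|((A △ C^c) ∖ B) ∪ (C ∖ (B △ C))| = 8

8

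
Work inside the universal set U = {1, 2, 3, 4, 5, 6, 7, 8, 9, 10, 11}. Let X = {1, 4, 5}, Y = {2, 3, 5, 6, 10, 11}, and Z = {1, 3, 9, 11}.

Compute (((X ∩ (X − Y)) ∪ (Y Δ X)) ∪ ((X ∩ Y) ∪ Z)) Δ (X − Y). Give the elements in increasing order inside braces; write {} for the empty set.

{2, 3, 5, 6, 9, 10, 11}

X − Y = {1, 4}
X ∩ (X − Y) = {1, 4}
Y Δ X = {1, 2, 3, 4, 6, 10, 11}
(X ∩ (X − Y)) ∪ (Y Δ X) = {1, 2, 3, 4, 6, 10, 11}
X ∩ Y = {5}
(X ∩ Y) ∪ Z = {1, 3, 5, 9, 11}
((X ∩ (X − Y)) ∪ (Y Δ X)) ∪ ((X ∩ Y) ∪ Z) = {1, 2, 3, 4, 5, 6, 9, 10, 11}
(((X ∩ (X − Y)) ∪ (Y Δ X)) ∪ ((X ∩ Y) ∪ Z)) Δ (X − Y) = {2, 3, 5, 6, 9, 10, 11}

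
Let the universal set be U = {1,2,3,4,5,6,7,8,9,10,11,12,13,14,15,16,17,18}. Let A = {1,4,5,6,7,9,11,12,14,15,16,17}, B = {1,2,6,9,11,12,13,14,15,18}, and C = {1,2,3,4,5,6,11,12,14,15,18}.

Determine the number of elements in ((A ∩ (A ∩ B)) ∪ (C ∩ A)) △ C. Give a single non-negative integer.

A ∩ B = {1,6,9,11,12,14,15}
A ∩ (A ∩ B) = {1,6,9,11,12,14,15}
C ∩ A = {1,4,5,6,11,12,14,15}
(A ∩ (A ∩ B)) ∪ (C ∩ A) = {1,4,5,6,9,11,12,14,15}
((A ∩ (A ∩ B)) ∪ (C ∩ A)) △ C = {2,3,9,18}
|((A ∩ (A ∩ B)) ∪ (C ∩ A)) △ C| = 4

4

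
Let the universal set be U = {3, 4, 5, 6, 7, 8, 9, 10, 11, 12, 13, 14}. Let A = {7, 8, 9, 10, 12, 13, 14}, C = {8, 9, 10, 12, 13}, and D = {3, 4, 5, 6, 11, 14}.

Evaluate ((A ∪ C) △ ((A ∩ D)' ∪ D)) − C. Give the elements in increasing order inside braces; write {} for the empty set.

{3, 4, 5, 6, 11}

A ∪ C = {7, 8, 9, 10, 12, 13, 14}
A ∩ D = {14}
(A ∩ D)' = {3, 4, 5, 6, 7, 8, 9, 10, 11, 12, 13}
(A ∩ D)' ∪ D = {3, 4, 5, 6, 7, 8, 9, 10, 11, 12, 13, 14}
(A ∪ C) △ ((A ∩ D)' ∪ D) = {3, 4, 5, 6, 11}
((A ∪ C) △ ((A ∩ D)' ∪ D)) − C = {3, 4, 5, 6, 11}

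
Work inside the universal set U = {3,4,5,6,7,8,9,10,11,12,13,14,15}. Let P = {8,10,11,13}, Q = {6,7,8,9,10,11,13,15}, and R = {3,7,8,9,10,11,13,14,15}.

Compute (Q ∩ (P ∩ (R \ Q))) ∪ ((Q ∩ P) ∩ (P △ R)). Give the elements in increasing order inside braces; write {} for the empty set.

{}

R \ Q = {3,14}
P ∩ (R \ Q) = {}
Q ∩ (P ∩ (R \ Q)) = {}
Q ∩ P = {8,10,11,13}
P △ R = {3,7,9,14,15}
(Q ∩ P) ∩ (P △ R) = {}
(Q ∩ (P ∩ (R \ Q))) ∪ ((Q ∩ P) ∩ (P △ R)) = {}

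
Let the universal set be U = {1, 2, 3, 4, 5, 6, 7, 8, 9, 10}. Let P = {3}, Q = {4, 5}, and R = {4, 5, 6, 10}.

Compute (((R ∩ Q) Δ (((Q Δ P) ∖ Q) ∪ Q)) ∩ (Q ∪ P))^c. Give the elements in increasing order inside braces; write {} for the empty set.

{1, 2, 4, 5, 6, 7, 8, 9, 10}

R ∩ Q = {4, 5}
Q Δ P = {3, 4, 5}
(Q Δ P) ∖ Q = {3}
((Q Δ P) ∖ Q) ∪ Q = {3, 4, 5}
(R ∩ Q) Δ (((Q Δ P) ∖ Q) ∪ Q) = {3}
Q ∪ P = {3, 4, 5}
((R ∩ Q) Δ (((Q Δ P) ∖ Q) ∪ Q)) ∩ (Q ∪ P) = {3}
(((R ∩ Q) Δ (((Q Δ P) ∖ Q) ∪ Q)) ∩ (Q ∪ P))^c = {1, 2, 4, 5, 6, 7, 8, 9, 10}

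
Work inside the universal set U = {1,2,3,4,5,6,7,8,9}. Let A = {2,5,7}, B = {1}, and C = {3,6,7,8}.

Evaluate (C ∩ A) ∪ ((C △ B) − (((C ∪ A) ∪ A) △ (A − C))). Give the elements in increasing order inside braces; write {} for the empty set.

C ∩ A = {7}
C △ B = {1,3,6,7,8}
C ∪ A = {2,3,5,6,7,8}
(C ∪ A) ∪ A = {2,3,5,6,7,8}
A − C = {2,5}
((C ∪ A) ∪ A) △ (A − C) = {3,6,7,8}
(C △ B) − (((C ∪ A) ∪ A) △ (A − C)) = {1}
(C ∩ A) ∪ ((C △ B) − (((C ∪ A) ∪ A) △ (A − C))) = {1,7}

{1,7}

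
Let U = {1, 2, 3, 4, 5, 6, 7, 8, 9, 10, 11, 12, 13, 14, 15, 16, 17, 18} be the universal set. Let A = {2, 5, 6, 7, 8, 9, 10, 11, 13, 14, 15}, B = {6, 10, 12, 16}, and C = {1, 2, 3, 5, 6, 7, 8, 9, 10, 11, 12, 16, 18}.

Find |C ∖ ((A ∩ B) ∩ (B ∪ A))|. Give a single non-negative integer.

A ∩ B = {6, 10}
B ∪ A = {2, 5, 6, 7, 8, 9, 10, 11, 12, 13, 14, 15, 16}
(A ∩ B) ∩ (B ∪ A) = {6, 10}
C ∖ ((A ∩ B) ∩ (B ∪ A)) = {1, 2, 3, 5, 7, 8, 9, 11, 12, 16, 18}
|C ∖ ((A ∩ B) ∩ (B ∪ A))| = 11

11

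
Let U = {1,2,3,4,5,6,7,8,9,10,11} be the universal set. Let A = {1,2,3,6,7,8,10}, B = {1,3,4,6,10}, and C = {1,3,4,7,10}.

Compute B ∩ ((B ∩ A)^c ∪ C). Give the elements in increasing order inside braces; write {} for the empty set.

{1,3,4,10}

B ∩ A = {1,3,6,10}
(B ∩ A)^c = {2,4,5,7,8,9,11}
(B ∩ A)^c ∪ C = {1,2,3,4,5,7,8,9,10,11}
B ∩ ((B ∩ A)^c ∪ C) = {1,3,4,10}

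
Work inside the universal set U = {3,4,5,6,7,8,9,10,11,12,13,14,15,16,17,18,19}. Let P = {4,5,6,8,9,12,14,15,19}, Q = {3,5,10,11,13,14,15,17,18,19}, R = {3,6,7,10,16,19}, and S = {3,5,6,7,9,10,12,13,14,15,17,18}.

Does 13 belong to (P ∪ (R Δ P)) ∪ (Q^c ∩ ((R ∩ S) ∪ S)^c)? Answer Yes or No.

13 ∉ R and 13 ∉ P, so 13 ∉ R Δ P
13 ∉ P and 13 ∉ (R Δ P), so 13 ∉ P ∪ (R Δ P)
13 ∈ Q, so 13 ∉ Q^c
13 ∉ R and 13 ∈ S, so 13 ∉ R ∩ S
13 ∉ (R ∩ S) and 13 ∈ S, so 13 ∈ (R ∩ S) ∪ S
13 ∉ ((R ∩ S) ∪ S)^c since 13 ∈ ((R ∩ S) ∪ S)
13 ∉ Q^c and 13 ∉ ((R ∩ S) ∪ S)^c, so 13 ∉ Q^c ∩ ((R ∩ S) ∪ S)^c
13 ∉ (P ∪ (R Δ P)) and 13 ∉ (Q^c ∩ ((R ∩ S) ∪ S)^c), so 13 ∉ (P ∪ (R Δ P)) ∪ (Q^c ∩ ((R ∩ S) ∪ S)^c)

No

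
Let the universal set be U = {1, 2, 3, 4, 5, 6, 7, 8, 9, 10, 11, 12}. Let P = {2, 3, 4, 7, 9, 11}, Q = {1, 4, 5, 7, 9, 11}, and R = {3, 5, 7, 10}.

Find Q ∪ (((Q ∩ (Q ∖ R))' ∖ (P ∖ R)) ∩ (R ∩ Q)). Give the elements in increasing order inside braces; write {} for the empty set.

{1, 4, 5, 7, 9, 11}

Q ∖ R = {1, 4, 9, 11}
Q ∩ (Q ∖ R) = {1, 4, 9, 11}
(Q ∩ (Q ∖ R))' = {2, 3, 5, 6, 7, 8, 10, 12}
P ∖ R = {2, 4, 9, 11}
(Q ∩ (Q ∖ R))' ∖ (P ∖ R) = {3, 5, 6, 7, 8, 10, 12}
R ∩ Q = {5, 7}
((Q ∩ (Q ∖ R))' ∖ (P ∖ R)) ∩ (R ∩ Q) = {5, 7}
Q ∪ (((Q ∩ (Q ∖ R))' ∖ (P ∖ R)) ∩ (R ∩ Q)) = {1, 4, 5, 7, 9, 11}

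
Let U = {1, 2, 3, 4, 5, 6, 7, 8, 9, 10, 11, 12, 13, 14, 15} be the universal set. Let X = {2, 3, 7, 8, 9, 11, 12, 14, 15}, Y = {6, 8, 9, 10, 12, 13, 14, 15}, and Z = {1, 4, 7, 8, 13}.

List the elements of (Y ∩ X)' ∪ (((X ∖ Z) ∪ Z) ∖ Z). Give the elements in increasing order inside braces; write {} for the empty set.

{1, 2, 3, 4, 5, 6, 7, 9, 10, 11, 12, 13, 14, 15}

Y ∩ X = {8, 9, 12, 14, 15}
(Y ∩ X)' = {1, 2, 3, 4, 5, 6, 7, 10, 11, 13}
X ∖ Z = {2, 3, 9, 11, 12, 14, 15}
(X ∖ Z) ∪ Z = {1, 2, 3, 4, 7, 8, 9, 11, 12, 13, 14, 15}
((X ∖ Z) ∪ Z) ∖ Z = {2, 3, 9, 11, 12, 14, 15}
(Y ∩ X)' ∪ (((X ∖ Z) ∪ Z) ∖ Z) = {1, 2, 3, 4, 5, 6, 7, 9, 10, 11, 12, 13, 14, 15}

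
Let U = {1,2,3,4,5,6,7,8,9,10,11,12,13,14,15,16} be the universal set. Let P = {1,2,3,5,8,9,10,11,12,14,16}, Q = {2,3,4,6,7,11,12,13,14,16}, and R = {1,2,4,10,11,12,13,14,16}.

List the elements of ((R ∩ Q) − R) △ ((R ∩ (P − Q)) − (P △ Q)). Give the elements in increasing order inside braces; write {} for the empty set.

{}

R ∩ Q = {2,4,11,12,13,14,16}
(R ∩ Q) − R = {}
P − Q = {1,5,8,9,10}
R ∩ (P − Q) = {1,10}
P △ Q = {1,4,5,6,7,8,9,10,13}
(R ∩ (P − Q)) − (P △ Q) = {}
((R ∩ Q) − R) △ ((R ∩ (P − Q)) − (P △ Q)) = {}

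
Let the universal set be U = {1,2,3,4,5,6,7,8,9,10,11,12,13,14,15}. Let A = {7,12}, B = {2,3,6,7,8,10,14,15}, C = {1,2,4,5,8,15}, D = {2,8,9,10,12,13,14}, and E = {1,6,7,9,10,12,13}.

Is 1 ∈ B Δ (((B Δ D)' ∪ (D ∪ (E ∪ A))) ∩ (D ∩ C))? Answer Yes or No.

1 ∉ B and 1 ∉ D, so 1 ∉ B Δ D
1 ∈ (B Δ D)' since 1 ∉ (B Δ D)
1 ∈ E and 1 ∉ A, so 1 ∈ E ∪ A
1 ∉ D and 1 ∈ (E ∪ A), so 1 ∈ D ∪ (E ∪ A)
1 ∈ (B Δ D)' and 1 ∈ (D ∪ (E ∪ A)), so 1 ∈ (B Δ D)' ∪ (D ∪ (E ∪ A))
1 ∉ D and 1 ∈ C, so 1 ∉ D ∩ C
1 ∈ ((B Δ D)' ∪ (D ∪ (E ∪ A))) and 1 ∉ (D ∩ C), so 1 ∉ ((B Δ D)' ∪ (D ∪ (E ∪ A))) ∩ (D ∩ C)
1 ∉ B and 1 ∉ (((B Δ D)' ∪ (D ∪ (E ∪ A))) ∩ (D ∩ C)), so 1 ∉ B Δ (((B Δ D)' ∪ (D ∪ (E ∪ A))) ∩ (D ∩ C))

No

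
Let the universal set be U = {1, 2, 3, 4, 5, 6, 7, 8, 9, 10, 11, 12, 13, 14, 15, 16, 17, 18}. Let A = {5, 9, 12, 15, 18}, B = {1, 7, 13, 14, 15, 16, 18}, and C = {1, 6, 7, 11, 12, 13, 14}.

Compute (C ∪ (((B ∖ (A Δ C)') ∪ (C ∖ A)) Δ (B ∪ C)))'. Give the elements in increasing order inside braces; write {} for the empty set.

{2, 3, 4, 5, 8, 9, 10, 15, 17, 18}

A Δ C = {1, 5, 6, 7, 9, 11, 13, 14, 15, 18}
(A Δ C)' = {2, 3, 4, 8, 10, 12, 16, 17}
B ∖ (A Δ C)' = {1, 7, 13, 14, 15, 18}
C ∖ A = {1, 6, 7, 11, 13, 14}
(B ∖ (A Δ C)') ∪ (C ∖ A) = {1, 6, 7, 11, 13, 14, 15, 18}
B ∪ C = {1, 6, 7, 11, 12, 13, 14, 15, 16, 18}
((B ∖ (A Δ C)') ∪ (C ∖ A)) Δ (B ∪ C) = {12, 16}
C ∪ (((B ∖ (A Δ C)') ∪ (C ∖ A)) Δ (B ∪ C)) = {1, 6, 7, 11, 12, 13, 14, 16}
(C ∪ (((B ∖ (A Δ C)') ∪ (C ∖ A)) Δ (B ∪ C)))' = {2, 3, 4, 5, 8, 9, 10, 15, 17, 18}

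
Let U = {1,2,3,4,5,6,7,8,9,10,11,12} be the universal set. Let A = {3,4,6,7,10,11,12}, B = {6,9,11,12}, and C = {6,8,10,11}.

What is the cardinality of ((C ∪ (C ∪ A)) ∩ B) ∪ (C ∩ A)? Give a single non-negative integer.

4

C ∪ A = {3,4,6,7,8,10,11,12}
C ∪ (C ∪ A) = {3,4,6,7,8,10,11,12}
(C ∪ (C ∪ A)) ∩ B = {6,11,12}
C ∩ A = {6,10,11}
((C ∪ (C ∪ A)) ∩ B) ∪ (C ∩ A) = {6,10,11,12}
|((C ∪ (C ∪ A)) ∩ B) ∪ (C ∩ A)| = 4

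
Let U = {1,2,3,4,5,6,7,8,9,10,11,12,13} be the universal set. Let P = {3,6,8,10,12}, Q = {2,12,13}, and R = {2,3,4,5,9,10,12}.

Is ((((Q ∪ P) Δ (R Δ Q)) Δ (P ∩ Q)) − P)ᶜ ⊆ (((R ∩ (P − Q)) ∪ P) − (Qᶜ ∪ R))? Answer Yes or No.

Q ∪ P = {2,3,6,8,10,12,13}
R Δ Q = {3,4,5,9,10,13}
(Q ∪ P) Δ (R Δ Q) = {2,4,5,6,8,9,12}
P ∩ Q = {12}
((Q ∪ P) Δ (R Δ Q)) Δ (P ∩ Q) = {2,4,5,6,8,9}
(((Q ∪ P) Δ (R Δ Q)) Δ (P ∩ Q)) − P = {2,4,5,9}
((((Q ∪ P) Δ (R Δ Q)) Δ (P ∩ Q)) − P)ᶜ = {1,3,6,7,8,10,11,12,13}
P − Q = {3,6,8,10}
R ∩ (P − Q) = {3,10}
(R ∩ (P − Q)) ∪ P = {3,6,8,10,12}
Qᶜ = {1,3,4,5,6,7,8,9,10,11}
Qᶜ ∪ R = {1,2,3,4,5,6,7,8,9,10,11,12}
((R ∩ (P − Q)) ∪ P) − (Qᶜ ∪ R) = {}
1 ∈ ((((Q ∪ P) Δ (R Δ Q)) Δ (P ∩ Q)) − P)ᶜ but 1 ∉ ((R ∩ (P − Q)) ∪ P) − (Qᶜ ∪ R), so the inclusion fails.

No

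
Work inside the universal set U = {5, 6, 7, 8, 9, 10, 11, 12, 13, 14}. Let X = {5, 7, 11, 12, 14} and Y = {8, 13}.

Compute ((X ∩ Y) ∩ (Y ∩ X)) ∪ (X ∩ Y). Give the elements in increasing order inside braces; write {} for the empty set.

{}

X ∩ Y = {}
Y ∩ X = {}
(X ∩ Y) ∩ (Y ∩ X) = {}
((X ∩ Y) ∩ (Y ∩ X)) ∪ (X ∩ Y) = {}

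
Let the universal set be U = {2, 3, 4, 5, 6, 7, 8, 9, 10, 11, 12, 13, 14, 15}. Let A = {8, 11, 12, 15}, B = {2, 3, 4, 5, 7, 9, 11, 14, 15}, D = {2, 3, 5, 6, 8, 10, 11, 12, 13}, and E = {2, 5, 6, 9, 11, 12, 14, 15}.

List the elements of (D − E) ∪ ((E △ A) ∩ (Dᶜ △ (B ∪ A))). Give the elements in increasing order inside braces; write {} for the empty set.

{2, 3, 5, 8, 10, 13}

D − E = {3, 8, 10, 13}
E △ A = {2, 5, 6, 8, 9, 14}
Dᶜ = {4, 7, 9, 14, 15}
B ∪ A = {2, 3, 4, 5, 7, 8, 9, 11, 12, 14, 15}
Dᶜ △ (B ∪ A) = {2, 3, 5, 8, 11, 12}
(E △ A) ∩ (Dᶜ △ (B ∪ A)) = {2, 5, 8}
(D − E) ∪ ((E △ A) ∩ (Dᶜ △ (B ∪ A))) = {2, 3, 5, 8, 10, 13}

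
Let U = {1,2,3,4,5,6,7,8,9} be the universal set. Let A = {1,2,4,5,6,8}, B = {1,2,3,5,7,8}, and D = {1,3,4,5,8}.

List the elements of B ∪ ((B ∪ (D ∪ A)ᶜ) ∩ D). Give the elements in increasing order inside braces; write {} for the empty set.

D ∪ A = {1,2,3,4,5,6,8}
(D ∪ A)ᶜ = {7,9}
B ∪ (D ∪ A)ᶜ = {1,2,3,5,7,8,9}
(B ∪ (D ∪ A)ᶜ) ∩ D = {1,3,5,8}
B ∪ ((B ∪ (D ∪ A)ᶜ) ∩ D) = {1,2,3,5,7,8}

{1,2,3,5,7,8}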